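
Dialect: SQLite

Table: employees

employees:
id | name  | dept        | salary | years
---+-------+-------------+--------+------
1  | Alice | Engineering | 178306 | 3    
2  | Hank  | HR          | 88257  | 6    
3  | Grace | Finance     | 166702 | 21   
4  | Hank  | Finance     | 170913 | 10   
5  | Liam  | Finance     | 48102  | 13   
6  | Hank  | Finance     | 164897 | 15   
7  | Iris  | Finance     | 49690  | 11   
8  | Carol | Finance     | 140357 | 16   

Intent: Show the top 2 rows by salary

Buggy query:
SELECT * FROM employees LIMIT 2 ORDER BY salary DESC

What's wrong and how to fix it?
Bug: LIMIT must come after ORDER BY

Fix: Swap the clauses: ORDER BY first, then LIMIT

Corrected query:
SELECT * FROM employees ORDER BY salary DESC LIMIT 2

Result:
id | name  | dept        | salary | years
---+-------+-------------+--------+------
1  | Alice | Engineering | 178306 | 3    
4  | Hank  | Finance     | 170913 | 10   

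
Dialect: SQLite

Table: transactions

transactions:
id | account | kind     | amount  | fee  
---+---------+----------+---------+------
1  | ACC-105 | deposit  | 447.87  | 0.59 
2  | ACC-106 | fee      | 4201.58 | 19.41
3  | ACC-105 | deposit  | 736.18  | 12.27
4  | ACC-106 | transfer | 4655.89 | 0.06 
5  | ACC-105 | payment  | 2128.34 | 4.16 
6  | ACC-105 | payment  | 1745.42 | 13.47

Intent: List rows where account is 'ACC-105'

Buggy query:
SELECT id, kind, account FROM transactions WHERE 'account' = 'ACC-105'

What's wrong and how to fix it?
Bug: 'account' in single quotes is a string literal, not the column; the comparison is literal-vs-literal and never true

Fix: Reference the column as account without single quotes

Corrected query:
SELECT id, kind, account FROM transactions WHERE account = 'ACC-105'

Result:
id | kind    | account
---+---------+--------
1  | deposit | ACC-105
3  | deposit | ACC-105
5  | payment | ACC-105
6  | payment | ACC-105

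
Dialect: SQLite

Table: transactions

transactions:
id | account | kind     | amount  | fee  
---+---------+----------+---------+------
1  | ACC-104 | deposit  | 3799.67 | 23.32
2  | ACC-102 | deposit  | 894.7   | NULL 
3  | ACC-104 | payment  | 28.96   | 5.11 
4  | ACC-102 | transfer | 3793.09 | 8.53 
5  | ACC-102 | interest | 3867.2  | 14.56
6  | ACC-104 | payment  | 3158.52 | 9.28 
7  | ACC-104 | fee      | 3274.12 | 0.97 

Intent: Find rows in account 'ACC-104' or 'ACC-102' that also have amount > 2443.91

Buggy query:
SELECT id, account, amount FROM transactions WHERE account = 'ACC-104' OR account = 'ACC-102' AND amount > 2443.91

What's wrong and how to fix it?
Bug: AND binds tighter than OR, so this parses as account = 'ACC-104' OR (account = 'ACC-102' AND amount > 2443.91)

Fix: Add parentheses around the OR so the AND applies to both alternatives

Corrected query:
SELECT id, account, amount FROM transactions WHERE (account = 'ACC-104' OR account = 'ACC-102') AND amount > 2443.91

Result:
id | account | amount 
---+---------+--------
1  | ACC-104 | 3799.67
4  | ACC-102 | 3793.09
5  | ACC-102 | 3867.2 
6  | ACC-104 | 3158.52
7  | ACC-104 | 3274.12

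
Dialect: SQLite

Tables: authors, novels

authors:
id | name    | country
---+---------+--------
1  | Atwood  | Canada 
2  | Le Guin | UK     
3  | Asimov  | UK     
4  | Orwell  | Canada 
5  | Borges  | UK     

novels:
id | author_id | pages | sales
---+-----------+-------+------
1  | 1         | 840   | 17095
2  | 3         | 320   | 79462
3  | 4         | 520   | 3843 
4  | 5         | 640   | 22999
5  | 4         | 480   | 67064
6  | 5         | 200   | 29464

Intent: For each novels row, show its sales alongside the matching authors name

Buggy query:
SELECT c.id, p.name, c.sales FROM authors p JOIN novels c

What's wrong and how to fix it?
Bug: Missing join condition: each novels row is matched to all authors rows instead of just its own

Fix: Add ON c.author_id = p.id to the JOIN

Corrected query:
SELECT c.id, p.name, c.sales FROM authors p JOIN novels c ON c.author_id = p.id

Result:
id | name   | sales
---+--------+------
1  | Atwood | 17095
2  | Asimov | 79462
3  | Orwell | 3843 
4  | Borges | 22999
5  | Orwell | 67064
6  | Borges | 29464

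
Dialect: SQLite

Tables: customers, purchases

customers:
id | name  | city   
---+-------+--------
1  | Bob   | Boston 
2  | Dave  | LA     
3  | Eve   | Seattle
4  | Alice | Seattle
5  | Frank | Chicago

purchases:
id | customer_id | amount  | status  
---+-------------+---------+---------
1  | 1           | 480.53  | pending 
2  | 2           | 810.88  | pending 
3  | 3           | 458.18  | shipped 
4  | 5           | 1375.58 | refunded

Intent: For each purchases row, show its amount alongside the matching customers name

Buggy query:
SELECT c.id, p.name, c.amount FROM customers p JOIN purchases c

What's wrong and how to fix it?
Bug: Missing join condition: each purchases row is matched to all customers rows instead of just its own

Fix: Specify the join condition linking the foreign key to the parent id

Corrected query:
SELECT c.id, p.name, c.amount FROM customers p JOIN purchases c ON c.customer_id = p.id

Result:
id | name  | amount 
---+-------+--------
1  | Bob   | 480.53 
2  | Dave  | 810.88 
3  | Eve   | 458.18 
4  | Frank | 1375.58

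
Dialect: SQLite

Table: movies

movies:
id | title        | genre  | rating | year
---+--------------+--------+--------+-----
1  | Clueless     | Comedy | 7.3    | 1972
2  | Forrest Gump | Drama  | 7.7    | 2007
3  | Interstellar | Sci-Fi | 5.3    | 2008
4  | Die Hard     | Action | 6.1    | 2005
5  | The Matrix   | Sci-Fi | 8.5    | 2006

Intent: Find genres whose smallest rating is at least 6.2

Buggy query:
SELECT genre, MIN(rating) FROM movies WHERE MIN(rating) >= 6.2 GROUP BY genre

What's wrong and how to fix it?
Bug: MIN() in WHERE is a misuse of aggregate

Fix: Use HAVING for the per-group MIN condition

Corrected query:
SELECT genre, MIN(rating) FROM movies GROUP BY genre HAVING MIN(rating) >= 6.2

Result:
genre  | MIN(rating)
-------+------------
Comedy | 7.3        
Drama  | 7.7        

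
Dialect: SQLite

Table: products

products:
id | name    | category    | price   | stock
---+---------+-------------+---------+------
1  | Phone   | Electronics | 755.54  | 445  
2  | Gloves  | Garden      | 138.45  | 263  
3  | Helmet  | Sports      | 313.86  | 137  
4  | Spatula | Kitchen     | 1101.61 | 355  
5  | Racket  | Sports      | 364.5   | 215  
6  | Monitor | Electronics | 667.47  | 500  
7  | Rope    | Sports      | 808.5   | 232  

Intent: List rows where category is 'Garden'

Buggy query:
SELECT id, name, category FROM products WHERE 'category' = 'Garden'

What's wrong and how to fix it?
Bug: Single quotes denote string literals in SQL; the column name is being compared as a constant string

Fix: Reference the column as category without single quotes

Corrected query:
SELECT id, name, category FROM products WHERE category = 'Garden'

Result:
id | name   | category
---+--------+---------
2  | Gloves | Garden  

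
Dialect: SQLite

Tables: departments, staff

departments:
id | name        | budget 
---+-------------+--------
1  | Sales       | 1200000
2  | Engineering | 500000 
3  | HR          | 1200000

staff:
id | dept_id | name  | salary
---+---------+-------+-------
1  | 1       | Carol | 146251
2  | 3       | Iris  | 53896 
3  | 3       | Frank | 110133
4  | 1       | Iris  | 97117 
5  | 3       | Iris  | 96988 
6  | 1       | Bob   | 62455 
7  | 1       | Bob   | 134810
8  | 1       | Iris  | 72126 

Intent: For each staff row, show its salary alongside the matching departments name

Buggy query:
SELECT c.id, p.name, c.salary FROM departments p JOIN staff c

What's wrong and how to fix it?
Bug: Missing join condition: each staff row is matched to all departments rows instead of just its own

Fix: Add ON c.dept_id = p.id to the JOIN

Corrected query:
SELECT c.id, p.name, c.salary FROM departments p JOIN staff c ON c.dept_id = p.id

Result:
id | name  | salary
---+-------+-------
1  | Sales | 146251
2  | HR    | 53896 
3  | HR    | 110133
4  | Sales | 97117 
5  | HR    | 96988 
6  | Sales | 62455 
7  | Sales | 134810
8  | Sales | 72126 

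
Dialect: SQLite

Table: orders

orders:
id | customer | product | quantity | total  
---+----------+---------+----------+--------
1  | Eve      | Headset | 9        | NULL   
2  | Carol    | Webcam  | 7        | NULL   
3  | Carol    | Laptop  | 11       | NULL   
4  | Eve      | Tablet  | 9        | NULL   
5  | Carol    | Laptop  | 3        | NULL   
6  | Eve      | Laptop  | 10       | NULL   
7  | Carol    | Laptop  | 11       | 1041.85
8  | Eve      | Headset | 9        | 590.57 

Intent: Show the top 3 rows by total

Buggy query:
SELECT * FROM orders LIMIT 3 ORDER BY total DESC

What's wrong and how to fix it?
Bug: ORDER BY cannot follow LIMIT; LIMIT is the final clause

Fix: Sort with ORDER BY, then apply LIMIT

Corrected query:
SELECT * FROM orders ORDER BY total DESC LIMIT 3

Result:
id | customer | product | quantity | total  
---+----------+---------+----------+--------
7  | Carol    | Laptop  | 11       | 1041.85
8  | Eve      | Headset | 9        | 590.57 
1  | Eve      | Headset | 9        | NULL   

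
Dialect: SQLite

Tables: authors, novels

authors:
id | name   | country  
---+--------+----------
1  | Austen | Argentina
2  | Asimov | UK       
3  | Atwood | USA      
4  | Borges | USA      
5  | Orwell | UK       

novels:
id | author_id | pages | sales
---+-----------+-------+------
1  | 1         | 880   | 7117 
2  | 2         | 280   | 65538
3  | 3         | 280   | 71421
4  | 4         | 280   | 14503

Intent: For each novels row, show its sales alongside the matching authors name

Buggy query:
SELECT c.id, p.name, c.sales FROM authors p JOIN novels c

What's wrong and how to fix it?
Bug: Missing join condition: each novels row is matched to all authors rows instead of just its own

Fix: Add ON c.author_id = p.id to the JOIN

Corrected query:
SELECT c.id, p.name, c.sales FROM authors p JOIN novels c ON c.author_id = p.id

Result:
id | name   | sales
---+--------+------
1  | Austen | 7117 
2  | Asimov | 65538
3  | Atwood | 71421
4  | Borges | 14503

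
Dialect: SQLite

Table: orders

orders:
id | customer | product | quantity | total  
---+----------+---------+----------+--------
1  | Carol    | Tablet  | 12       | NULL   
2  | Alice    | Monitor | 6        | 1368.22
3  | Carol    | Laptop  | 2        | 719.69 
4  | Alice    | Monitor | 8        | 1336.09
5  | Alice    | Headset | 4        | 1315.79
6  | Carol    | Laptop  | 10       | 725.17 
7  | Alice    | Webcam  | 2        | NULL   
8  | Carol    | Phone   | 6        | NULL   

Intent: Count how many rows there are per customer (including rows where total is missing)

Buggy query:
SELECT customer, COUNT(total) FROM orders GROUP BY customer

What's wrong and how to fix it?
Bug: COUNT(column) counts non-NULL values only; rows with NULL total aren't counted

Fix: Use COUNT(*) to count all rows regardless of NULL

Corrected query:
SELECT customer, COUNT(*) FROM orders GROUP BY customer

Result:
customer | COUNT(*)
---------+---------
Alice    | 4       
Carol    | 4       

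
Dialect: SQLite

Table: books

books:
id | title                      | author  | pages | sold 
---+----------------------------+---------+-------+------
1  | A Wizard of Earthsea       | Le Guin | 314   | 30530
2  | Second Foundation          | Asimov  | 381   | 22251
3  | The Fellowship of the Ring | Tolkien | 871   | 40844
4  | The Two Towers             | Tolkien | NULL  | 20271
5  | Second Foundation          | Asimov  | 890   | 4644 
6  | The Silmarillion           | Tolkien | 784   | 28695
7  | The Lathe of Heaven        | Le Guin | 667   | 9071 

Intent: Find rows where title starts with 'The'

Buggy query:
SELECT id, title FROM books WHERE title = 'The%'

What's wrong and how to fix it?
Bug: '=' compares the literal string including the % character; pattern matching needs LIKE

Fix: Replace '=' with LIKE so 'The%' is treated as a pattern

Corrected query:
SELECT id, title FROM books WHERE title LIKE 'The%'

Result:
id | title                     
---+---------------------------
3  | The Fellowship of the Ring
4  | The Two Towers            
6  | The Silmarillion          
7  | The Lathe of Heaven       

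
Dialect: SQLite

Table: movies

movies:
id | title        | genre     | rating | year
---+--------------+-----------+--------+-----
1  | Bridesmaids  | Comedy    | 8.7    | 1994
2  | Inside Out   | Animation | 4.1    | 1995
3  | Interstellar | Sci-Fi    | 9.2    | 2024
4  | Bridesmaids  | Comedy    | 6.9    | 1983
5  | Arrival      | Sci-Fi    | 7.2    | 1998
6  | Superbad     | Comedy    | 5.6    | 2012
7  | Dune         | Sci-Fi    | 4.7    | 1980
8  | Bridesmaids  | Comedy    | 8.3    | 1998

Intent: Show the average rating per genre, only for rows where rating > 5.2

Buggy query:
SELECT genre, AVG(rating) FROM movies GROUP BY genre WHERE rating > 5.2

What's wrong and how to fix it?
Bug: Row-level WHERE must come before GROUP BY in the clause order

Fix: Move the WHERE clause before GROUP BY

Corrected query:
SELECT genre, AVG(rating) FROM movies WHERE rating > 5.2 GROUP BY genre

Result:
genre  | AVG(rating)
-------+------------
Comedy | 7.375      
Sci-Fi | 8.2        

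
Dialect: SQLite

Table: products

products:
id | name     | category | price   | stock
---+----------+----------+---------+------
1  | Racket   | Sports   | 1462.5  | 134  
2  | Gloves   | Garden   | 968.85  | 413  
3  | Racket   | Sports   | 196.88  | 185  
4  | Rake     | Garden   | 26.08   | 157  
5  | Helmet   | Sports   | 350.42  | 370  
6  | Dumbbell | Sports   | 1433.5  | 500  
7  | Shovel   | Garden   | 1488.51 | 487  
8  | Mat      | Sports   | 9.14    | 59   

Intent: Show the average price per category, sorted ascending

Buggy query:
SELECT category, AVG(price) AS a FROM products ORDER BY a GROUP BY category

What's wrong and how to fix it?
Bug: GROUP BY must precede ORDER BY

Fix: Move ORDER BY to the end, after GROUP BY

Corrected query:
SELECT category, AVG(price) AS a FROM products GROUP BY category ORDER BY a

Result:
category | a         
---------+-----------
Sports   | 690.488   
Garden   | 827.813333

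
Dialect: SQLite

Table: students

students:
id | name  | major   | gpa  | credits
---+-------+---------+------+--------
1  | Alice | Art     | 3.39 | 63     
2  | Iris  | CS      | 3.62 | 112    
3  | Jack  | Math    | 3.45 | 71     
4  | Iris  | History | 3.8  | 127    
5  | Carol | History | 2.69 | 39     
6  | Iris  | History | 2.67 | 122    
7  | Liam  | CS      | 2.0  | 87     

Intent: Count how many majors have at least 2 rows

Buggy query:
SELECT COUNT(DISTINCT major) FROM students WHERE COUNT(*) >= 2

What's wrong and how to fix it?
Bug: WHERE filters individual rows, not groups, so a group-level COUNT is invalid there

Fix: Use a subquery that GROUPs and filters with HAVING, then count its rows

Corrected query:
SELECT COUNT(*) FROM (SELECT major FROM students GROUP BY major HAVING COUNT(*) >= 2)

Result:
COUNT(*)
--------
2       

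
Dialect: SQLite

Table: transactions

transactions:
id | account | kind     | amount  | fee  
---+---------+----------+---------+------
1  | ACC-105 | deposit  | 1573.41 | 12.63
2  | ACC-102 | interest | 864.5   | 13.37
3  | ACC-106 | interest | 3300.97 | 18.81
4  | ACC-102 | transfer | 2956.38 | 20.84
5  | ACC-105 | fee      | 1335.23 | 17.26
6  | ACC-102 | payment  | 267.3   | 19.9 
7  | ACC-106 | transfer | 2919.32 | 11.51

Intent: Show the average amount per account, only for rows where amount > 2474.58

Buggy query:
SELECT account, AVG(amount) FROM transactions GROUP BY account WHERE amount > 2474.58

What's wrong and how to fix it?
Bug: WHERE cannot follow GROUP BY

Fix: Place WHERE between FROM and GROUP BY

Corrected query:
SELECT account, AVG(amount) FROM transactions WHERE amount > 2474.58 GROUP BY account

Result:
account | AVG(amount)
--------+------------
ACC-102 | 2956.38    
ACC-106 | 3110.145   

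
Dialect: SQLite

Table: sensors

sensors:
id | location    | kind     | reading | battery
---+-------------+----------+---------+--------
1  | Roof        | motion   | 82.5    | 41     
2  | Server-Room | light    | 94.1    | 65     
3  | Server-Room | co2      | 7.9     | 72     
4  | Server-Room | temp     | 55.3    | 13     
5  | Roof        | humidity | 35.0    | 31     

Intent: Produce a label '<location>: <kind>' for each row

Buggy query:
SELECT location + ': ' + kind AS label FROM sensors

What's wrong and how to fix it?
Bug: '+' is numeric addition; on text columns SQLite converts them to 0 instead of concatenating

Fix: Use the || operator for string concatenation

Corrected query:
SELECT location || ': ' || kind AS label FROM sensors

Result:
label             
------------------
Roof: motion      
Server-Room: light
Server-Room: co2  
Server-Room: temp 
Roof: humidity    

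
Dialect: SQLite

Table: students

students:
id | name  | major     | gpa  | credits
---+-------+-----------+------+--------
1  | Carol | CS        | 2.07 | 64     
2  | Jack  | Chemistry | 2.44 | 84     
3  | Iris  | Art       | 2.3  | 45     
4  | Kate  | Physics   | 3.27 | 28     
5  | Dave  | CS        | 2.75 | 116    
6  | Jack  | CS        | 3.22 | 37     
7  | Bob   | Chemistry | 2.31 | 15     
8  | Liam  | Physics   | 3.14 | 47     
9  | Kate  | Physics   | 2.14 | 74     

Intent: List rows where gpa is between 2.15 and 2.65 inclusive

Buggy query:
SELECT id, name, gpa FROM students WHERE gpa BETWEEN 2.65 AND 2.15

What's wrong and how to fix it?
Bug: BETWEEN expects the lower bound first; with 2.65 AND 2.15 the range is empty

Fix: Write BETWEEN 2.15 AND 2.65

Corrected query:
SELECT id, name, gpa FROM students WHERE gpa BETWEEN 2.15 AND 2.65

Result:
id | name | gpa 
---+------+-----
2  | Jack | 2.44
3  | Iris | 2.3 
7  | Bob  | 2.31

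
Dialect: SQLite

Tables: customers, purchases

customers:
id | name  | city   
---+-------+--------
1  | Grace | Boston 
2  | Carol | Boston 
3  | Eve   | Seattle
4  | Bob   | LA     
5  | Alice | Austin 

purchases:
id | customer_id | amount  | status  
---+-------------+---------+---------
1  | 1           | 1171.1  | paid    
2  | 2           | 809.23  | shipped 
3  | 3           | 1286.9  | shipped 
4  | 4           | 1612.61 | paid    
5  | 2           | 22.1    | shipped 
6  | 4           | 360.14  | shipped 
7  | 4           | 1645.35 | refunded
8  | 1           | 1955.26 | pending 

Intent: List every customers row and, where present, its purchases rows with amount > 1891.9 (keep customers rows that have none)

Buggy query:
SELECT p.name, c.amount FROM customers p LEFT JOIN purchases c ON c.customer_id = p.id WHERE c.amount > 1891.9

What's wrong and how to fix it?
Bug: A WHERE condition on the right-hand table after LEFT JOIN drops unmatched parents

Fix: Put 'c.amount > 1891.9' in the JOIN's ON clause instead of WHERE

Corrected query:
SELECT p.name, c.amount FROM customers p LEFT JOIN purchases c ON c.customer_id = p.id AND c.amount > 1891.9

Result:
name  | amount 
------+--------
Grace | 1955.26
Carol | NULL   
Eve   | NULL   
Bob   | NULL   
Alice | NULL   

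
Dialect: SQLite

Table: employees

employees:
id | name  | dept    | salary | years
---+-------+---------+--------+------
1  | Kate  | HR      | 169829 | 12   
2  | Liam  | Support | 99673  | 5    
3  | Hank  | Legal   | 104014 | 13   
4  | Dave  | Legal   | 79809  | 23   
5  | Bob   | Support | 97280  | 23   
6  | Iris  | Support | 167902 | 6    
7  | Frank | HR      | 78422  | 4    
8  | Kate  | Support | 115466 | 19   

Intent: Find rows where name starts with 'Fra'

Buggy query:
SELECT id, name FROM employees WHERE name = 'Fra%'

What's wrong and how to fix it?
Bug: Wildcards only work with LIKE; '=' treats '%' as a literal character

Fix: Replace '=' with LIKE so 'Fra%' is treated as a pattern

Corrected query:
SELECT id, name FROM employees WHERE name LIKE 'Fra%'

Result:
id | name 
---+------
7  | Frank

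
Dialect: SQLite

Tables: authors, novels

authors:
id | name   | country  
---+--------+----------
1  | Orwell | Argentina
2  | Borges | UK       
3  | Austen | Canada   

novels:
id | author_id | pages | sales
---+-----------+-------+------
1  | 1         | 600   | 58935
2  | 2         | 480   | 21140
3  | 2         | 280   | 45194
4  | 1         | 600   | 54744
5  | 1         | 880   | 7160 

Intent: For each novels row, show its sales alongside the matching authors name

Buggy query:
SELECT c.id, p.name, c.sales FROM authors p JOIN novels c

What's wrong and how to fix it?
Bug: Missing join condition: each novels row is matched to all authors rows instead of just its own

Fix: Add ON c.author_id = p.id to the JOIN

Corrected query:
SELECT c.id, p.name, c.sales FROM authors p JOIN novels c ON c.author_id = p.id

Result:
id | name   | sales
---+--------+------
1  | Orwell | 58935
2  | Borges | 21140
3  | Borges | 45194
4  | Orwell | 54744
5  | Orwell | 7160 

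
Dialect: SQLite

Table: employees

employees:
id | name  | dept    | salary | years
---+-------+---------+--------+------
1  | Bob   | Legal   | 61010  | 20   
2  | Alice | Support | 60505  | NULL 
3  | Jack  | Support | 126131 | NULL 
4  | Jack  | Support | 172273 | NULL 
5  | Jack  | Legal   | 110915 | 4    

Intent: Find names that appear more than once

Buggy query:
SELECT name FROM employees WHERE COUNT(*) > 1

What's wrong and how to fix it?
Bug: COUNT(*) is an aggregate and cannot be used in WHERE

Fix: Group first, then use HAVING for the count condition

Corrected query:
SELECT name FROM employees GROUP BY name HAVING COUNT(*) > 1

Result:
name
----
Jack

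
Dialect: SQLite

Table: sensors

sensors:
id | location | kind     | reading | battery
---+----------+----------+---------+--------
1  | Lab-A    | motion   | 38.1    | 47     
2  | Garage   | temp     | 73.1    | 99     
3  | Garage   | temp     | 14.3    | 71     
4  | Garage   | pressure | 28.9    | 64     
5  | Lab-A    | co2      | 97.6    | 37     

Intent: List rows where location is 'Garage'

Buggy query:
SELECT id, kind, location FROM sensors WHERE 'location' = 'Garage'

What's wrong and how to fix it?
Bug: 'location' in single quotes is a string literal, not the column; the comparison is literal-vs-literal and never true

Fix: Reference the column as location without single quotes

Corrected query:
SELECT id, kind, location FROM sensors WHERE location = 'Garage'

Result:
id | kind     | location
---+----------+---------
2  | temp     | Garage  
3  | temp     | Garage  
4  | pressure | Garage  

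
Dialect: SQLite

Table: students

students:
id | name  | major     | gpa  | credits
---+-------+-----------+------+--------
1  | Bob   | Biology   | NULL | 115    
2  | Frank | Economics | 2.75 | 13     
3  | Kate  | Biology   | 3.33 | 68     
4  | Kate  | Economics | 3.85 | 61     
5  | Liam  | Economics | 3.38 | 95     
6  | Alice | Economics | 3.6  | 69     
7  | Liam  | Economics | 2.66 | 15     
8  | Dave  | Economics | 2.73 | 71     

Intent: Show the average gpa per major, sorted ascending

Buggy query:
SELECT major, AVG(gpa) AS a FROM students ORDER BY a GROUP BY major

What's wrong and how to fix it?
Bug: ORDER BY appears before GROUP BY; SQL clause order requires GROUP BY first

Fix: Move ORDER BY to the end, after GROUP BY

Corrected query:
SELECT major, AVG(gpa) AS a FROM students GROUP BY major ORDER BY a

Result:
major     | a       
----------+---------
Economics | 3.161667
Biology   | 3.33    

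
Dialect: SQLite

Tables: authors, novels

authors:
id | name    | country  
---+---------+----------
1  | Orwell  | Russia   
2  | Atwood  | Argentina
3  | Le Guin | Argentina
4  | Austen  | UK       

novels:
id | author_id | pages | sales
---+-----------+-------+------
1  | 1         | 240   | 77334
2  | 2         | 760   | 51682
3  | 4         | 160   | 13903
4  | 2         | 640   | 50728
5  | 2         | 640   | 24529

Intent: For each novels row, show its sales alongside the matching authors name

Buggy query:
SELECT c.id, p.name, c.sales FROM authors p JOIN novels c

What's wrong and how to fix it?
Bug: JOIN with no ON clause produces a cartesian product; every novels row pairs with every authors row

Fix: Add ON c.author_id = p.id to the JOIN

Corrected query:
SELECT c.id, p.name, c.sales FROM authors p JOIN novels c ON c.author_id = p.id

Result:
id | name   | sales
---+--------+------
1  | Orwell | 77334
2  | Atwood | 51682
3  | Austen | 13903
4  | Atwood | 50728
5  | Atwood | 24529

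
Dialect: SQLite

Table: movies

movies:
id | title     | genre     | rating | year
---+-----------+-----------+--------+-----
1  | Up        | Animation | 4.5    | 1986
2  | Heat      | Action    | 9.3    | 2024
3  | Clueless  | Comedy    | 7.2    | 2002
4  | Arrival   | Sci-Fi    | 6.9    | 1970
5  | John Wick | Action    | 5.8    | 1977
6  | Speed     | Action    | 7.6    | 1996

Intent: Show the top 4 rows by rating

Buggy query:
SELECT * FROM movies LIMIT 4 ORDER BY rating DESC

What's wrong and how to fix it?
Bug: LIMIT must come after ORDER BY

Fix: Sort with ORDER BY, then apply LIMIT

Corrected query:
SELECT * FROM movies ORDER BY rating DESC LIMIT 4

Result:
id | title    | genre  | rating | year
---+----------+--------+--------+-----
2  | Heat     | Action | 9.3    | 2024
6  | Speed    | Action | 7.6    | 1996
3  | Clueless | Comedy | 7.2    | 2002
4  | Arrival  | Sci-Fi | 6.9    | 1970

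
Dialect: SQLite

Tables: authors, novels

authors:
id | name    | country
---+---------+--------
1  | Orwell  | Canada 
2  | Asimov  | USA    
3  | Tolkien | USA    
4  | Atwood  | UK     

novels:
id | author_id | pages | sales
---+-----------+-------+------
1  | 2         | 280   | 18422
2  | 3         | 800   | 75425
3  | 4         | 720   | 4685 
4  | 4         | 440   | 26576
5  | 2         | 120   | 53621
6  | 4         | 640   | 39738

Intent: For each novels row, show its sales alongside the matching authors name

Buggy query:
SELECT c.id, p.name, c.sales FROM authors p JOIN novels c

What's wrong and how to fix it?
Bug: JOIN with no ON clause produces a cartesian product; every novels row pairs with every authors row

Fix: Specify the join condition linking the foreign key to the parent id

Corrected query:
SELECT c.id, p.name, c.sales FROM authors p JOIN novels c ON c.author_id = p.id

Result:
id | name    | sales
---+---------+------
1  | Asimov  | 18422
2  | Tolkien | 75425
3  | Atwood  | 4685 
4  | Atwood  | 26576
5  | Asimov  | 53621
6  | Atwood  | 39738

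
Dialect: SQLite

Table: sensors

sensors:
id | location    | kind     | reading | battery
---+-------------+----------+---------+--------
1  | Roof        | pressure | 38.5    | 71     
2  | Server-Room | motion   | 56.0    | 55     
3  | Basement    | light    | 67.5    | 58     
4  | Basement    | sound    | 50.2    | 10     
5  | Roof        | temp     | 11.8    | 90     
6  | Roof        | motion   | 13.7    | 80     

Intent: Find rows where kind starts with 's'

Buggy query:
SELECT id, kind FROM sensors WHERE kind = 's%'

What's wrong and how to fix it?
Bug: '=' compares the literal string including the % character; pattern matching needs LIKE

Fix: Use LIKE for wildcard pattern matching

Corrected query:
SELECT id, kind FROM sensors WHERE kind LIKE 's%'

Result:
id | kind 
---+------
4  | sound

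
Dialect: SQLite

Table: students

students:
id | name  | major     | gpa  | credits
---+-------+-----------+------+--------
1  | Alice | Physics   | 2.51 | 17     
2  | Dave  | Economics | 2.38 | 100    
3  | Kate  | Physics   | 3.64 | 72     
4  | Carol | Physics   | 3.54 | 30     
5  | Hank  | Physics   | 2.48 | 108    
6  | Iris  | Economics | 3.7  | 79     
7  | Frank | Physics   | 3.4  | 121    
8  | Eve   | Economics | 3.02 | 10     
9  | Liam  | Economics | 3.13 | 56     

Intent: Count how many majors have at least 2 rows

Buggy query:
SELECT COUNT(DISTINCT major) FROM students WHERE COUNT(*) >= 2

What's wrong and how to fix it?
Bug: WHERE filters individual rows, not groups, so a group-level COUNT is invalid there

Fix: Group first with HAVING COUNT(*) >= 2, then COUNT the resulting groups

Corrected query:
SELECT COUNT(*) FROM (SELECT major FROM students GROUP BY major HAVING COUNT(*) >= 2)

Result:
COUNT(*)
--------
2       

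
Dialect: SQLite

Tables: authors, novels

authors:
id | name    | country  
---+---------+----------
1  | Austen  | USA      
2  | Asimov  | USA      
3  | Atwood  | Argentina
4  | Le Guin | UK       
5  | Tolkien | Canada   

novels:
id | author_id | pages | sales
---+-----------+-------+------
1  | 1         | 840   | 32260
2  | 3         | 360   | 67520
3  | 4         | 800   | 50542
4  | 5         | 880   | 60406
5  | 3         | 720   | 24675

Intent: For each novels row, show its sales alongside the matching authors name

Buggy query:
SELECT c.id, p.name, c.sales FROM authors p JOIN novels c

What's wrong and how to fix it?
Bug: JOIN with no ON clause produces a cartesian product; every novels row pairs with every authors row

Fix: Add ON c.author_id = p.id to the JOIN

Corrected query:
SELECT c.id, p.name, c.sales FROM authors p JOIN novels c ON c.author_id = p.id

Result:
id | name    | sales
---+---------+------
1  | Austen  | 32260
2  | Atwood  | 67520
3  | Le Guin | 50542
4  | Tolkien | 60406
5  | Atwood  | 24675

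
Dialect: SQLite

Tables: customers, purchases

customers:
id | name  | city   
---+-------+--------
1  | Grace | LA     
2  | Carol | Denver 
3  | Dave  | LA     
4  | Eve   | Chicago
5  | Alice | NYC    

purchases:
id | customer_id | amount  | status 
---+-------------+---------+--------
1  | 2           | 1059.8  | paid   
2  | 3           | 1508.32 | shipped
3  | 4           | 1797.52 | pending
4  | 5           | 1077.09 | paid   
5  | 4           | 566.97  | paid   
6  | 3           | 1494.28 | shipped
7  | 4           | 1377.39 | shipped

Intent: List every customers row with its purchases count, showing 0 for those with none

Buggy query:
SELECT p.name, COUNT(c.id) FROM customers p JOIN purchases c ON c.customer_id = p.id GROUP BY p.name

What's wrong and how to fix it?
Bug: INNER JOIN drops customers rows that have no matching purchases rows

Fix: Use LEFT JOIN so parents without children still appear (COUNT(c.id) gives 0)

Corrected query:
SELECT p.name, COUNT(c.id) FROM customers p LEFT JOIN purchases c ON c.customer_id = p.id GROUP BY p.name

Result:
name  | COUNT(c.id)
------+------------
Alice | 1          
Carol | 1          
Dave  | 2          
Eve   | 3          
Grace | 0          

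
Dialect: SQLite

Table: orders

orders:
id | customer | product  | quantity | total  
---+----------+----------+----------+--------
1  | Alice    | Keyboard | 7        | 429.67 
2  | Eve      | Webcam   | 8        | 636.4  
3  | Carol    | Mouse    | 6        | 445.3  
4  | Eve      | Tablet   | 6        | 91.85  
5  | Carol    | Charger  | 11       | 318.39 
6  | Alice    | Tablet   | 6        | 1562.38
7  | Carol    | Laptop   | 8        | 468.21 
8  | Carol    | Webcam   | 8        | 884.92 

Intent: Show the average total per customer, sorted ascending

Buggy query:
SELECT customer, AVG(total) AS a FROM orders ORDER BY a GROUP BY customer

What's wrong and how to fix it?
Bug: GROUP BY must precede ORDER BY

Fix: Move ORDER BY to the end, after GROUP BY

Corrected query:
SELECT customer, AVG(total) AS a FROM orders GROUP BY customer ORDER BY a

Result:
customer | a      
---------+--------
Eve      | 364.125
Carol    | 529.205
Alice    | 996.025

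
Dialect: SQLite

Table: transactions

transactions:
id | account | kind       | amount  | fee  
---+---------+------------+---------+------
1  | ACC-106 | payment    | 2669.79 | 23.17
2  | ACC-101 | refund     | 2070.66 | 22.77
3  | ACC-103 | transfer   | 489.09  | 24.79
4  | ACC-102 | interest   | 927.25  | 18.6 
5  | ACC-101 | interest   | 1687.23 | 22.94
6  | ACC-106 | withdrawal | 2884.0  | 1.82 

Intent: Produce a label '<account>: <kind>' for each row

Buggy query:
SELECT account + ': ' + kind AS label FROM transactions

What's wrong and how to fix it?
Bug: '+' is numeric addition; on text columns SQLite converts them to 0 instead of concatenating

Fix: Replace + with || to concatenate text

Corrected query:
SELECT account || ': ' || kind AS label FROM transactions

Result:
label              
-------------------
ACC-106: payment   
ACC-101: refund    
ACC-103: transfer  
ACC-102: interest  
ACC-101: interest  
ACC-106: withdrawal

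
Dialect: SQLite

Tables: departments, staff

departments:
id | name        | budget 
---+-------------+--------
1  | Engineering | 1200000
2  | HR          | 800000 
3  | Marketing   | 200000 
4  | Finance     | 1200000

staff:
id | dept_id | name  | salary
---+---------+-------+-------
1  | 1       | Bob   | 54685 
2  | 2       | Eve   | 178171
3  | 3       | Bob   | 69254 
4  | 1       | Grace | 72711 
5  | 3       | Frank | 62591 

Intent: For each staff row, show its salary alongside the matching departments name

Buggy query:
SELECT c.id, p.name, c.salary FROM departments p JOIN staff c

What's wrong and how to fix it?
Bug: Missing join condition: each staff row is matched to all departments rows instead of just its own

Fix: Add ON c.dept_id = p.id to the JOIN

Corrected query:
SELECT c.id, p.name, c.salary FROM departments p JOIN staff c ON c.dept_id = p.id

Result:
id | name        | salary
---+-------------+-------
1  | Engineering | 54685 
2  | HR          | 178171
3  | Marketing   | 69254 
4  | Engineering | 72711 
5  | Marketing   | 62591 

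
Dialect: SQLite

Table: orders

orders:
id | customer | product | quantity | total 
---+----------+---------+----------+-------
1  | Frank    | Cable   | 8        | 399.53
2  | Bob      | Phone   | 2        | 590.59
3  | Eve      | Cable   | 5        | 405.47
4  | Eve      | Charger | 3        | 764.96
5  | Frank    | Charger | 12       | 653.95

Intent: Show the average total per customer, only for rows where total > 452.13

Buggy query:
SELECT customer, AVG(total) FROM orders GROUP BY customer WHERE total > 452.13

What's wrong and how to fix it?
Bug: Row-level WHERE must come before GROUP BY in the clause order

Fix: Place WHERE between FROM and GROUP BY

Corrected query:
SELECT customer, AVG(total) FROM orders WHERE total > 452.13 GROUP BY customer

Result:
customer | AVG(total)
---------+-----------
Bob      | 590.59    
Eve      | 764.96    
Frank    | 653.95    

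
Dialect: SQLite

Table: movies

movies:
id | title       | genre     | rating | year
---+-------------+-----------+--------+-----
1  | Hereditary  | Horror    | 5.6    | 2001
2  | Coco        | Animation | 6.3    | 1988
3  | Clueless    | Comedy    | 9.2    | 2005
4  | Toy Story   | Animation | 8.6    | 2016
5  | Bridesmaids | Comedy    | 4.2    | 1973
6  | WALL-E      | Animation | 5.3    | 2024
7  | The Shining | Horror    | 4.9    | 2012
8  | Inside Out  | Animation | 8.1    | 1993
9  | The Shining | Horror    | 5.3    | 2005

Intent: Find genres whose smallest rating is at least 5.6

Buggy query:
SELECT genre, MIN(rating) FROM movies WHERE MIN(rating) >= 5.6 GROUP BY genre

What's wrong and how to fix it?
Bug: MIN() in WHERE is a misuse of aggregate

Fix: Use HAVING for the per-group MIN condition

Corrected query:
SELECT genre, MIN(rating) FROM movies GROUP BY genre HAVING MIN(rating) >= 5.6

Result:
(no rows)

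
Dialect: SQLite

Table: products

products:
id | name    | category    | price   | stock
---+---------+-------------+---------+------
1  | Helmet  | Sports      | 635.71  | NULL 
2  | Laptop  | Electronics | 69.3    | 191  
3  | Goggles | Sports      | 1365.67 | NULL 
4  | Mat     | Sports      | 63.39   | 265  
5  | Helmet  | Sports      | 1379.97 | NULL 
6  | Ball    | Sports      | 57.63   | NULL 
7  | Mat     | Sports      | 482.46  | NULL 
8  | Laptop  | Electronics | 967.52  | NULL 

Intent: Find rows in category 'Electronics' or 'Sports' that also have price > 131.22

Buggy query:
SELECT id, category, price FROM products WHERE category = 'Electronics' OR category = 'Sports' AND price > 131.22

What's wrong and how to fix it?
Bug: AND binds tighter than OR, so this parses as category = 'Electronics' OR (category = 'Sports' AND price > 131.22)

Fix: Group the OR with parentheses (or use IN), then AND the threshold

Corrected query:
SELECT id, category, price FROM products WHERE (category = 'Electronics' OR category = 'Sports') AND price > 131.22

Result:
id | category    | price  
---+-------------+--------
1  | Sports      | 635.71 
3  | Sports      | 1365.67
5  | Sports      | 1379.97
7  | Sports      | 482.46 
8  | Electronics | 967.52 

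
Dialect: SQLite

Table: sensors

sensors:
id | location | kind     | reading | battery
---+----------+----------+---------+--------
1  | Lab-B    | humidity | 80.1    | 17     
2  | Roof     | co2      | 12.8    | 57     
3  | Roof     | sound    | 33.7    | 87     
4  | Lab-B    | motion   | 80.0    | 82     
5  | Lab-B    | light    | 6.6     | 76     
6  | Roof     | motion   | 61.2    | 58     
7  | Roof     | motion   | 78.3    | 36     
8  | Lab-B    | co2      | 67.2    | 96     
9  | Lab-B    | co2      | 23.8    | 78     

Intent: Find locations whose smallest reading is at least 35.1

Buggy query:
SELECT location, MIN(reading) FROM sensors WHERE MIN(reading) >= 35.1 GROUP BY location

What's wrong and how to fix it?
Bug: Aggregates like MIN are computed per group after WHERE runs

Fix: Use HAVING for the per-group MIN condition

Corrected query:
SELECT location, MIN(reading) FROM sensors GROUP BY location HAVING MIN(reading) >= 35.1

Result:
(no rows)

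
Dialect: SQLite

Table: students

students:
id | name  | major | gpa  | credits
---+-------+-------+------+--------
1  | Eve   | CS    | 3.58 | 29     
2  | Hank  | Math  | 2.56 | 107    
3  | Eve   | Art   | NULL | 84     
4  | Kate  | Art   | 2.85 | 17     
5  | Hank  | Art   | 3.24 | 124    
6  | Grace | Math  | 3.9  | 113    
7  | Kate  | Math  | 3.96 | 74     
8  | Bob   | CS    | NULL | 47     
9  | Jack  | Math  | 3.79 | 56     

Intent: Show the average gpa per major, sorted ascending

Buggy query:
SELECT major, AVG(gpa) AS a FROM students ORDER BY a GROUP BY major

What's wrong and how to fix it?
Bug: GROUP BY must precede ORDER BY

Fix: Move ORDER BY to the end, after GROUP BY

Corrected query:
SELECT major, AVG(gpa) AS a FROM students GROUP BY major ORDER BY a

Result:
major | a     
------+-------
Art   | 3.045 
Math  | 3.5525
CS    | 3.58  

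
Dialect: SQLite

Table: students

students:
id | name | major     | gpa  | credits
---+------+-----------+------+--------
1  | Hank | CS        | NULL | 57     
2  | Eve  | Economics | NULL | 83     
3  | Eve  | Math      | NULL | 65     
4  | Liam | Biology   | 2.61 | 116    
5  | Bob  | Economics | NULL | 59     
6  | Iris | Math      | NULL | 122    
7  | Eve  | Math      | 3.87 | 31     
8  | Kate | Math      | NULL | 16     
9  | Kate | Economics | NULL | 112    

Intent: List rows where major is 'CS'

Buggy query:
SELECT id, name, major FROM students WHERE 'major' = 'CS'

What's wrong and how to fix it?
Bug: 'major' in single quotes is a string literal, not the column; the comparison is literal-vs-literal and never true

Fix: Reference the column as major without single quotes

Corrected query:
SELECT id, name, major FROM students WHERE major = 'CS'

Result:
id | name | major
---+------+------
1  | Hank | CS   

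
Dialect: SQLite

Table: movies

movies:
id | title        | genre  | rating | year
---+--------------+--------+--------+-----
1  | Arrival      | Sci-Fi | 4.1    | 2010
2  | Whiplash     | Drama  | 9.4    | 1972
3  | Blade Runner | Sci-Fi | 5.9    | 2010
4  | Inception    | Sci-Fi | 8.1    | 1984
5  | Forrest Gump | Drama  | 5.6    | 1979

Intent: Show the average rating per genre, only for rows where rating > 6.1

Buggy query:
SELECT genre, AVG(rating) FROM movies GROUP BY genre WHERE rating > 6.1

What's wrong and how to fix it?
Bug: Row-level WHERE must come before GROUP BY in the clause order

Fix: Move the WHERE clause before GROUP BY

Corrected query:
SELECT genre, AVG(rating) FROM movies WHERE rating > 6.1 GROUP BY genre

Result:
genre  | AVG(rating)
-------+------------
Drama  | 9.4        
Sci-Fi | 8.1        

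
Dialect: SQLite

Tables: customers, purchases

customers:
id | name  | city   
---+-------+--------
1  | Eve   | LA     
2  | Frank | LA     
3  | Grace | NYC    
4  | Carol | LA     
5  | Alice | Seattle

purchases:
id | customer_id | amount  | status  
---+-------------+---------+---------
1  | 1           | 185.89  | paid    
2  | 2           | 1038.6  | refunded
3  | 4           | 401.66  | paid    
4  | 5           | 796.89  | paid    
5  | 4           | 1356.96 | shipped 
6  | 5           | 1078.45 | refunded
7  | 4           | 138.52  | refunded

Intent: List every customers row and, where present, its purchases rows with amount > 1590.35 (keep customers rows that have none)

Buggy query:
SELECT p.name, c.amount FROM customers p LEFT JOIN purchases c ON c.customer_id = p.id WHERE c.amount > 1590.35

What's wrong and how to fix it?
Bug: A WHERE condition on the right-hand table after LEFT JOIN drops unmatched parents

Fix: Put 'c.amount > 1590.35' in the JOIN's ON clause instead of WHERE

Corrected query:
SELECT p.name, c.amount FROM customers p LEFT JOIN purchases c ON c.customer_id = p.id AND c.amount > 1590.35

Result:
name  | amount
------+-------
Eve   | NULL  
Frank | NULL  
Grace | NULL  
Carol | NULL  
Alice | NULL  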